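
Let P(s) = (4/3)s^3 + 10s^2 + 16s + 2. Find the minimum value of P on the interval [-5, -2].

The derivative is 4s^2 + 20s + 16, whose only zero in [-5, -2] is s = -4.
Evaluating at the critical points and endpoints: P(-5) = 16/3,  P(-4) = 38/3,  P(-2) = -2/3.
So the minimum is P(-2) = -2/3.

-2/3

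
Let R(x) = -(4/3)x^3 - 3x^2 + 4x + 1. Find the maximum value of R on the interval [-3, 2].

Differentiating, R'(x) = -4x^2 - 6x + 4; which vanishes at x = -2 and x = 1/2.
Compare values at every candidate in [-3, 2]: R(-3) = -2,  R(-2) = -25/3,  R(1/2) = 25/12,  R(2) = -41/3.
The maximum over the interval is 25/12, attained at x = 1/2.

25/12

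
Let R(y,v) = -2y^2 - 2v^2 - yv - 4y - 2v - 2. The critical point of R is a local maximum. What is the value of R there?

2/15

∂R/∂y = -4y - v - 4 = 0 and ∂R/∂v = -y - 4v - 2 = 0, so (y, v) = (-14/15, -4/15).
The Hessian has R_{yy} = -4, R_{vv} = -4, R_{yv} = -1, giving D = 15 > 0 with R_{yy} < 0, so the point is a local maximum.
R(-14/15, -4/15) = 2/15.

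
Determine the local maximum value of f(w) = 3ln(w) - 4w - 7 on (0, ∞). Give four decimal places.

f'(w) = 3/w − 4 = 0 gives w = 3/4.
f''(w) = -3/w², which is negative for w > 0, so this is a local maximum.
f(3/4) = 3·ln(3/4) - 3 - 7 ≈ -10.8630.

-10.8630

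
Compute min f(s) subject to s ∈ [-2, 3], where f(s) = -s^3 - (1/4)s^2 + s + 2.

Differentiating, f'(s) = -3s^2 - (1/2)s + 1; which vanishes at s = -2/3 and s = 1/2.
Compare values at every candidate in [-2, 3]: f(-2) = 7; f(-2/3) = 41/27; f(1/2) = 37/16; f(3) = -97/4.
Hence the absolute minimum is -97/4 at s = 3.

-97/4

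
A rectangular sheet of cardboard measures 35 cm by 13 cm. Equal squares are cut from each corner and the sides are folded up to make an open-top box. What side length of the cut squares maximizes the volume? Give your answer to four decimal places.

2.8928

With cut size x, the volume is V(x) = x(35 − 2x)(13 − 2x) for 0 < x < 6.5.
V'(x) = 12x^2 − 192x + 455. Setting V'(x) = 0 gives x ≈ 2.8928 (the root in (0, 6.5)).
V''(x) = 24x − 192 is negative there, so this is the maximum; V ≈ 609.6992.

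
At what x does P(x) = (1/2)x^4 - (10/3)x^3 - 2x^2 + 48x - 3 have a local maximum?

Critical points: P'(x) = 2x^3 - 10x^2 - 4x + 48 vanishes at x = -2, 3, 4.
P''(x) = 6x^2 - 20x - 4. P''(-2) = 60 > 0 ⇒ local minimum; P''(3) = -10 < 0 ⇒ local maximum; P''(4) = 12 > 0 ⇒ local minimum.
Thus P has its local maximum at x = 3, with value 147/2.

3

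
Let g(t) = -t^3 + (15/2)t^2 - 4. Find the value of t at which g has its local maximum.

g'(t) = -3t^2 + 15t = 0 at t = 0, 5.
g''(t) = -6t + 15. g''(0) = 15 > 0 ⇒ local minimum; g''(5) = -15 < 0 ⇒ local maximum.
Thus g has its local maximum at t = 5, with value 117/2.

5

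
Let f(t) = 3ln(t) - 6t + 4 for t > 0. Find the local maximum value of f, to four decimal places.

-1.0794

f'(t) = 3/t − 6 = 0 gives t = 1/2.
f''(t) = -3/t², which is negative for t > 0, so this is a local maximum.
f(1/2) = 3·ln(1/2) - 3 + 4 ≈ -1.0794.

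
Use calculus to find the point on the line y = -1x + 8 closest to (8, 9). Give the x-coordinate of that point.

7/2

Minimize D(x)^2 = (x - 8)^2 + (-x - 1)^2.
d/dx[D^2] = 2(x - 8) + 2·(-1)·(-x - 1) = 0 ⇒ x = 7/2.
Then y = 9/2 and the distance is √(81/2) ≈ 6.3640.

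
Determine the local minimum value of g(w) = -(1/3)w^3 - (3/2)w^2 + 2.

Critical points: g'(w) = -w^2 - 3w vanishes at w = -3, 0.
g''(w) = -2w - 3. g''(-3) = 3 > 0 ⇒ local minimum; g''(0) = -3 < 0 ⇒ local maximum.
The local minimum is g(-3) = -5/2.

-5/2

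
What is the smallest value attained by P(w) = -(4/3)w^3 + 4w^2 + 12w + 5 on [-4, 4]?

-5/3

The derivative is -4w^2 + 8w + 12, which vanishes at w = -1 and w = 3.
Evaluating at the critical points and endpoints: P(-4) = 319/3,  P(-1) = -5/3,  P(3) = 41,  P(4) = 95/3.
So the minimum is P(-1) = -5/3.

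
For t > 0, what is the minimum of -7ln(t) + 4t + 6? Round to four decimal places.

R'(t) = -7/t + 4 = 0 gives t = 7/4.
R''(t) = 7/t², which is positive for t > 0, so this is a local minimum.
R(7/4) = -7·ln(7/4) + 7 + 6 ≈ 9.0827.

9.0827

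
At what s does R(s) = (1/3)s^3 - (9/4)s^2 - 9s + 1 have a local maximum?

R'(s) = s^2 - (9/2)s - 9. Setting R'(s) = 0 gives s ∈ {-3/2, 6}.
R''(s) = 2s - 9/2. R''(-3/2) = -15/2 < 0 ⇒ local maximum; R''(6) = 15/2 > 0 ⇒ local minimum.
So the local maximum value is R(-3/2) = 133/16.

-3/2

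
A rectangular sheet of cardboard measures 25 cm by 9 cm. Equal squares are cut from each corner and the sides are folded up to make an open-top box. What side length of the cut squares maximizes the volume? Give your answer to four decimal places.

With cut size x, the volume is V(x) = x(25 − 2x)(9 − 2x) for 0 < x < 4.5.
V'(x) = 12x^2 − 136x + 225. Setting V'(x) = 0 gives x ≈ 2.0114 (the root in (0, 4.5)).
V''(x) = 24x − 136 is negative there, so this is the maximum; V ≈ 210.0057.

2.0114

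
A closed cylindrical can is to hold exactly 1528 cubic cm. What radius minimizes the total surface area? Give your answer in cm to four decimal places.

With radius r and height h, πr²h = 1528 so h = 1528/(πr²), and S(r) = 2πr² + 2πrh = 2πr² + 2·1528/r.
S'(r) = 4πr − 2·1528/r² = 0 ⇒ r³ = 1528/(2π), so r ≈ 6.2419 and h = 2r ≈ 12.4837.
S''(r) = 4π + 4·1528/r³ > 0, so this is the minimum; S ≈ 734.3957.

6.2419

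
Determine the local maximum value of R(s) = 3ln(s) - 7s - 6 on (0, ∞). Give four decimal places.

R'(s) = 3/s − 7 = 0 gives s = 3/7.
R''(s) = -3/s², which is negative for s > 0, so this is a local maximum.
R(3/7) = 3·ln(3/7) - 3 - 6 ≈ -11.5419.

-11.5419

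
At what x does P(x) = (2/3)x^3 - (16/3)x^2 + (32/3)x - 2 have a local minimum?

4

P'(x) = 2x^2 - (32/3)x + 32/3 = 0 at x = 4/3, 4.
Since P''(x) = 4x - 32/3, we get P''(4/3) = -16/3 < 0 ⇒ local maximum; P''(4) = 16/3 > 0 ⇒ local minimum.
So the local minimum value is P(4) = -2.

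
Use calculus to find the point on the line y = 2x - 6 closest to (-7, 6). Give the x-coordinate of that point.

17/5

Minimize D(x)^2 = (x + 7)^2 + (2x - 12)^2.
d/dx[D^2] = 2(x + 7) + 2·2·(2x - 12) = 0 ⇒ x = 17/5.
Then y = 4/5 and the distance is √(676/5) ≈ 11.6276.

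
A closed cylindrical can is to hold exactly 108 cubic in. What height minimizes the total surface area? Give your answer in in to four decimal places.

5.1615

With radius r and height h, πr²h = 108 so h = 108/(πr²), and S(r) = 2πr² + 2πrh = 2πr² + 2·108/r.
S'(r) = 4πr − 2·108/r² = 0 ⇒ r³ = 108/(2π), so r ≈ 2.5808 and h = 2r ≈ 5.1615.
S''(r) = 4π + 4·108/r³ > 0, so this is the minimum; S ≈ 125.5443.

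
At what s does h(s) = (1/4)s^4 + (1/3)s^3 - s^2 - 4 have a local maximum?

h'(s) = s^3 + s^2 - 2s = 0 at s = -2, 0, 1.
Second-derivative test with h''(s) = 3s^2 + 2s - 2: h''(-2) = 6 > 0 ⇒ local minimum; h''(0) = -2 < 0 ⇒ local maximum; h''(1) = 3 > 0 ⇒ local minimum.
The local maximum is h(0) = -4.

0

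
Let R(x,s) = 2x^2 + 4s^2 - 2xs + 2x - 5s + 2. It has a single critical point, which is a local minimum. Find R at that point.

5/14

∂R/∂x = 4x - 2s + 2 = 0 and ∂R/∂s = -2x + 8s - 5 = 0, so (x, s) = (-3/14, 4/7).
The Hessian has R_{xx} = 4, R_{ss} = 8, R_{xs} = -2, giving D = 28 > 0 with R_{xx} > 0, so the point is a local minimum.
R(-3/14, 4/7) = 5/14.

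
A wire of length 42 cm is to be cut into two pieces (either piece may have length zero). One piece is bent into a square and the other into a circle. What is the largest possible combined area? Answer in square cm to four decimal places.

140.3747

Let x be the length used for the square. Square side x/4; circle radius (42−x)/(2π).
A(x) = (x/4)² + π·((42−x)/(2π))² = x²/16 + (42−x)²/(4π) for 0 ≤ x ≤ 42. A'(x) = x/8 − (42−x)/(2π) = 0 gives x = 4·42/(π+4) ≈ 23.5242.
A'' > 0, so the interior critical point is a minimum; the maximum is at an endpoint. A(0) = 140.3747 and A(42) = 110.2500, so the largest area is 140.3747.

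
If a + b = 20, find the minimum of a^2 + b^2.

200

With a + b = 20, a^2 + b^2 = a^2 + (20 − a)^2.
The derivative 2a − 2(20 − a) = 4a − 40 vanishes at a = 10; second derivative 4 > 0, a minimum.
The minimum is 2·(10)^2 = 200.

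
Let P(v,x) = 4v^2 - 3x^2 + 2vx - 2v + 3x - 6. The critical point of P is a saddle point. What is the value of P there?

∂P/∂v = 8v + 2x - 2 = 0 and ∂P/∂x = 2v - 6x + 3 = 0, so (v, x) = (3/26, 7/13).
The Hessian has P_{vv} = 8, P_{xx} = -6, P_{vx} = 2, giving D = -52 < 0, so the point is a saddle point.
P(3/26, 7/13) = -69/13.

-69/13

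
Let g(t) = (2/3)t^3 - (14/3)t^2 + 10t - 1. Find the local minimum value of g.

g'(t) = 2t^2 - (28/3)t + 10 = 0 at t = 5/3, 3.
Since g''(t) = 4t - 28/3, we get g''(5/3) = -8/3 < 0 ⇒ local maximum; g''(3) = 8/3 > 0 ⇒ local minimum.
The local minimum is g(3) = 5.

5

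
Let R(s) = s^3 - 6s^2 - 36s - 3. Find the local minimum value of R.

R'(s) = 3s^2 - 12s - 36. Setting R'(s) = 0 gives s ∈ {-2, 6}.
Since R''(s) = 6s - 12, we get R''(-2) = -24 < 0 ⇒ local maximum; R''(6) = 24 > 0 ⇒ local minimum.
Thus R has its local minimum at s = 6, with value -219.

-219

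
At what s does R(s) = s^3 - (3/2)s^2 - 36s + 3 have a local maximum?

-3

R'(s) = 3s^2 - 3s - 36. Setting R'(s) = 0 gives s ∈ {-3, 4}.
Second-derivative test with R''(s) = 6s - 3: R''(-3) = -21 < 0 ⇒ local maximum; R''(4) = 21 > 0 ⇒ local minimum.
So the local maximum value is R(-3) = 141/2.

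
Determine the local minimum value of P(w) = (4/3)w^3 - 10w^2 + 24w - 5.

P'(w) = 4w^2 - 20w + 24 = 0 at w = 2, 3.
P''(w) = 8w - 20. P''(2) = -4 < 0 ⇒ local maximum; P''(3) = 4 > 0 ⇒ local minimum.
The local minimum is P(3) = 13.

13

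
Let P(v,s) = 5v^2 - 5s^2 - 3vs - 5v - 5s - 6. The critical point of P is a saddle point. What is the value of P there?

∂P/∂v = 10v - 3s - 5 = 0 and ∂P/∂s = -3v - 10s - 5 = 0, so (v, s) = (35/109, -65/109).
The Hessian has P_{vv} = 10, P_{ss} = -10, P_{vs} = -3, giving D = -109 < 0, so the point is a saddle point.
P(35/109, -65/109) = -579/109.

-579/109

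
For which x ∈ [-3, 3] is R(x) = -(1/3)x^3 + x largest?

Differentiating, R'(x) = -x^2 + 1; which vanishes at x = -1 and x = 1.
Candidates: R(-3) = 6; R(-1) = -2/3; R(1) = 2/3; R(3) = -6.
So the maximum is R(-3) = 6.

-3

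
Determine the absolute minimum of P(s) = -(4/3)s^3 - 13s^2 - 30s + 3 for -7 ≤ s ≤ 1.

P'(s) = -4s^2 - 26s - 30, which vanishes at s = -5 and s = -3/2.
Evaluating at the critical points and endpoints: P(-7) = 100/3,  P(-5) = -16/3,  P(-3/2) = 93/4,  P(1) = -124/3.
Hence the absolute minimum is -124/3 at s = 1.

-124/3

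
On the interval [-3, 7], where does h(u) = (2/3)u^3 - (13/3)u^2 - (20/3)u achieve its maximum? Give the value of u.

Differentiating, h'(u) = 2u^2 - (26/3)u - 20/3; which vanishes at u = -2/3 and u = 5.
Evaluating at the critical points and endpoints: h(-3) = -37,  h(-2/3) = 188/81,  h(5) = -175/3,  h(7) = -91/3.
Hence the absolute maximum is 188/81 at u = -2/3.

-2/3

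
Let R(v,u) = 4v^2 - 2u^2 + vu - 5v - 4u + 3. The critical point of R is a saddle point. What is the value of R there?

31/11

∂R/∂v = 8v + u - 5 = 0 and ∂R/∂u = v - 4u - 4 = 0, so (v, u) = (8/11, -9/11).
The Hessian has R_{vv} = 8, R_{uu} = -4, R_{vu} = 1, giving D = -33 < 0, so the point is a saddle point.
R(8/11, -9/11) = 31/11.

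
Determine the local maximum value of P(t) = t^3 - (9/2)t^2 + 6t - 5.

Critical points: P'(t) = 3t^2 - 9t + 6 vanishes at t = 1, 2.
Since P''(t) = 6t - 9, we get P''(1) = -3 < 0 ⇒ local maximum; P''(2) = 3 > 0 ⇒ local minimum.
So the local maximum value is P(1) = -5/2.

-5/2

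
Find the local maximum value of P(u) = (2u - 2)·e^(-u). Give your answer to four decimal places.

By the product rule, P'(u) = (-2u + 4)·e^(-u). Since e^(-u) > 0, the only critical point is u = 2.
P''(2) has the same sign as -2 < 0, so this is a local maximum.
P(2) = (2)·e^(-2) ≈ 0.2707.

0.2707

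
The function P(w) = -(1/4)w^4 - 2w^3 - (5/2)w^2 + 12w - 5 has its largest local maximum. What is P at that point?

9/4

Critical points: P'(w) = -w^3 - 6w^2 - 5w + 12 vanishes at w = -4, -3, 1.
Second-derivative test with P''(w) = -3w^2 - 12w - 5: P''(-4) = -5 < 0 ⇒ local maximum; P''(-3) = 4 > 0 ⇒ local minimum; P''(1) = -20 < 0 ⇒ local maximum.
The largest local maximum is P(1) = 9/4.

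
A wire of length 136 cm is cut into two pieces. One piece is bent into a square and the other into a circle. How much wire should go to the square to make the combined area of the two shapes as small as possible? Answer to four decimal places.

76.1735

Let x be the length used for the square. Square side x/4; circle radius (136−x)/(2π).
A(x) = (x/4)² + π·((136−x)/(2π))² = x²/16 + (136−x)²/(4π) for 0 ≤ x ≤ 136. A'(x) = x/8 − (136−x)/(2π) = 0 gives x = 4·136/(π+4) ≈ 76.1735.
A'' = 1/8 + 1/(2π) > 0, so this gives the minimum combined area; x ≈ 76.1735 cm to the square.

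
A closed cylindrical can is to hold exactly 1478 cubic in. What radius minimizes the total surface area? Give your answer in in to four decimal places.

With radius r and height h, πr²h = 1478 so h = 1478/(πr²), and S(r) = 2πr² + 2πrh = 2πr² + 2·1478/r.
S'(r) = 4πr − 2·1478/r² = 0 ⇒ r³ = 1478/(2π), so r ≈ 6.1730 and h = 2r ≈ 12.3461.
S''(r) = 4π + 4·1478/r³ > 0, so this is the minimum; S ≈ 718.2862.

6.1730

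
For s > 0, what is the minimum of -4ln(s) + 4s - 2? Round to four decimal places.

P'(s) = -4/s + 4 = 0 gives s = 1.
P''(s) = 4/s², which is positive for s > 0, so this is a local minimum.
P(1) = -4·ln(1) + 4 - 2 ≈ 2.0000.

2.0000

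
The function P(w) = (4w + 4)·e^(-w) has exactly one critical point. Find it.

0

P'(w) = 4·e^(-w) + (4w + 4)·(-1)·e^(-w) = (-4w)·e^(-w). Since e^(-w) > 0, the only critical point is w = 0.
P''(0) has the same sign as -4 < 0, so this is a local maximum.
P(0) = (4)·e^(0) ≈ 4.0000.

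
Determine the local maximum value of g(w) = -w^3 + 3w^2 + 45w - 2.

173

g'(w) = -3w^2 + 6w + 45 = 0 at w = -3, 5.
g''(w) = -6w + 6. g''(-3) = 24 > 0 ⇒ local minimum; g''(5) = -24 < 0 ⇒ local maximum.
So the local maximum value is g(5) = 173.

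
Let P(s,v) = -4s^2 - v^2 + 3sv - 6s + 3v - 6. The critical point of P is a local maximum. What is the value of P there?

-24/7

∂P/∂s = -8s + 3v - 6 = 0 and ∂P/∂v = 3s - 2v + 3 = 0, so (s, v) = (-3/7, 6/7).
The Hessian has P_{ss} = -8, P_{vv} = -2, P_{sv} = 3, giving D = 7 > 0 with P_{ss} < 0, so the point is a local maximum.
P(-3/7, 6/7) = -24/7.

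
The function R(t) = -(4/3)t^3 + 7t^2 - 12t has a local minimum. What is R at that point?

-27/4

R'(t) = -4t^2 + 14t - 12 = 0 at t = 3/2, 2.
Second-derivative test with R''(t) = -8t + 14: R''(3/2) = 2 > 0 ⇒ local minimum; R''(2) = -2 < 0 ⇒ local maximum.
The local minimum is R(3/2) = -27/4.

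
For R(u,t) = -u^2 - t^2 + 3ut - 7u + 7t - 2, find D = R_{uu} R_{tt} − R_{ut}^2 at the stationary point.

∂R/∂u = -2u + 3t - 7 = 0 and ∂R/∂t = 3u - 2t + 7 = 0, so (u, t) = (-7/5, 7/5).
The Hessian has R_{uu} = -2, R_{tt} = -2, R_{ut} = 3, giving D = -5 < 0, so the point is a saddle point.
D = (-2)·(-2) − (3)^2 = -5.

-5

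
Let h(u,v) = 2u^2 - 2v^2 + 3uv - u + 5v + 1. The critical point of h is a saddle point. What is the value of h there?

∂h/∂u = 4u + 3v - 1 = 0 and ∂h/∂v = 3u - 4v + 5 = 0, so (u, v) = (-11/25, 23/25).
The Hessian has h_{uu} = 4, h_{vv} = -4, h_{uv} = 3, giving D = -25 < 0, so the point is a saddle point.
h(-11/25, 23/25) = 88/25.

88/25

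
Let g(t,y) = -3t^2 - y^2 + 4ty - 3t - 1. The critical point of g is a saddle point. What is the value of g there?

-13/4

∂g/∂t = -6t + 4y - 3 = 0 and ∂g/∂y = 4t - 2y = 0, so (t, y) = (3/2, 3).
The Hessian has g_{tt} = -6, g_{yy} = -2, g_{ty} = 4, giving D = -4 < 0, so the point is a saddle point.
g(3/2, 3) = -13/4.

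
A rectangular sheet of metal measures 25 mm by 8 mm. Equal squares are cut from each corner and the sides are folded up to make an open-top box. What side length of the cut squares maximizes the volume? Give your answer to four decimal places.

1.8144

With cut size x, the volume is V(x) = x(25 − 2x)(8 − 2x) for 0 < x < 4.
V'(x) = 12x^2 − 132x + 200. Setting V'(x) = 0 gives x ≈ 1.8144 (the root in (0, 4)).
V''(x) = 24x − 132 is negative there, so this is the maximum; V ≈ 169.4972.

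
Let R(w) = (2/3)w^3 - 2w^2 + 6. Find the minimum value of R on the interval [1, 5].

10/3

The derivative is 2w^2 - 4w, whose only zero in [1, 5] is w = 2.
Evaluating at the critical points and endpoints: R(1) = 14/3; R(2) = 10/3; R(5) = 118/3.
The minimum over the interval is 10/3, attained at w = 2.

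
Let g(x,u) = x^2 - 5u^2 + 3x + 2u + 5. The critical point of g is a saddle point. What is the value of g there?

∂g/∂x = 2x + 3 = 0 and ∂g/∂u = -10u + 2 = 0, so (x, u) = (-3/2, 1/5).
The Hessian has g_{xx} = 2, g_{uu} = -10, g_{xu} = 0, giving D = -20 < 0, so the point is a saddle point.
g(-3/2, 1/5) = 59/20.

59/20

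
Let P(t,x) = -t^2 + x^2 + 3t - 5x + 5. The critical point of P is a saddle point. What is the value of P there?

1

∂P/∂t = -2t + 3 = 0 and ∂P/∂x = 2x - 5 = 0, so (t, x) = (3/2, 5/2).
The Hessian has P_{tt} = -2, P_{xx} = 2, P_{tx} = 0, giving D = -4 < 0, so the point is a saddle point.
P(3/2, 5/2) = 1.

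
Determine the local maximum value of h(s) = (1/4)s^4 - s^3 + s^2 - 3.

Critical points: h'(s) = s^3 - 3s^2 + 2s vanishes at s = 0, 1, 2.
Since h''(s) = 3s^2 - 6s + 2, we get h''(0) = 2 > 0 ⇒ local minimum; h''(1) = -1 < 0 ⇒ local maximum; h''(2) = 2 > 0 ⇒ local minimum.
So the local maximum value is h(1) = -11/4.

-11/4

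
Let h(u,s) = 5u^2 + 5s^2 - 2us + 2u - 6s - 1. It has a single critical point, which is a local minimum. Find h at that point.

-17/6

∂h/∂u = 10u - 2s + 2 = 0 and ∂h/∂s = -2u + 10s - 6 = 0, so (u, s) = (-1/12, 7/12).
The Hessian has h_{uu} = 10, h_{ss} = 10, h_{us} = -2, giving D = 96 > 0 with h_{uu} > 0, so the point is a local minimum.
h(-1/12, 7/12) = -17/6.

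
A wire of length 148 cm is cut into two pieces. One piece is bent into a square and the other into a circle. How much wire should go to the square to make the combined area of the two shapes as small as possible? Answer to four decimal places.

Let x be the length used for the square. Square side x/4; circle radius (148−x)/(2π).
A(x) = (x/4)² + π·((148−x)/(2π))² = x²/16 + (148−x)²/(4π) for 0 ≤ x ≤ 148. A'(x) = x/8 − (148−x)/(2π) = 0 gives x = 4·148/(π+4) ≈ 82.8947.
A'' = 1/8 + 1/(2π) > 0, so this gives the minimum combined area; x ≈ 82.8947 cm to the square.

82.8947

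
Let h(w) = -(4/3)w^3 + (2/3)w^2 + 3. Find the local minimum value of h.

Critical points: h'(w) = -4w^2 + (4/3)w vanishes at w = 0, 1/3.
Since h''(w) = -8w + 4/3, we get h''(0) = 4/3 > 0 ⇒ local minimum; h''(1/3) = -4/3 < 0 ⇒ local maximum.
The local minimum is h(0) = 3.

3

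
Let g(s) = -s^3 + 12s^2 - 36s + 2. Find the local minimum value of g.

-30

g'(s) = -3s^2 + 24s - 36 = 0 at s = 2, 6.
Since g''(s) = -6s + 24, we get g''(2) = 12 > 0 ⇒ local minimum; g''(6) = -12 < 0 ⇒ local maximum.
So the local minimum value is g(2) = -30.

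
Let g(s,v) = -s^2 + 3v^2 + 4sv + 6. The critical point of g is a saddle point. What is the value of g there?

∂g/∂s = -2s + 4v = 0 and ∂g/∂v = 4s + 6v = 0, so (s, v) = (0, 0).
The Hessian has g_{ss} = -2, g_{vv} = 6, g_{sv} = 4, giving D = -28 < 0, so the point is a saddle point.
g(0, 0) = 6.

6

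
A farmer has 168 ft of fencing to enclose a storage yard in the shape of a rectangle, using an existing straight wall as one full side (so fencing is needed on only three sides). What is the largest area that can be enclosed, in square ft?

Let the sides perpendicular to the wall have length x and the parallel side y, so 2x + y = 168 and the area is A = xy = x(168 − 2x).
A'(x) = 168 − 4x = 0 gives x = 42, and A''(x) = −4 < 0 confirms a maximum.
Then y = 168 − 2·42 = 84 and A = 3528.

3528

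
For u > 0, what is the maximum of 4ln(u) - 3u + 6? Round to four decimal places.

h'(u) = 4/u − 3 = 0 gives u = 4/3.
h''(u) = -4/u², which is negative for u > 0, so this is a local maximum.
h(4/3) = 4·ln(4/3) - 4 + 6 ≈ 3.1507.

3.1507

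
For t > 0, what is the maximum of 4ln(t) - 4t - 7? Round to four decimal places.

-11.0000

P'(t) = 4/t − 4 = 0 gives t = 1.
P''(t) = -4/t², which is negative for t > 0, so this is a local maximum.
P(1) = 4·ln(1) - 4 - 7 ≈ -11.0000.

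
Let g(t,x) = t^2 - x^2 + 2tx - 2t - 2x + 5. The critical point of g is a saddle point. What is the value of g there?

4

∂g/∂t = 2t + 2x - 2 = 0 and ∂g/∂x = 2t - 2x - 2 = 0, so (t, x) = (1, 0).
The Hessian has g_{tt} = 2, g_{xx} = -2, g_{tx} = 2, giving D = -8 < 0, so the point is a saddle point.
g(1, 0) = 4.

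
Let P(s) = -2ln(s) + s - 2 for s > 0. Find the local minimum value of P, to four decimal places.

-1.3863

P'(s) = -2/s + 1 = 0 gives s = 2.
P''(s) = 2/s², which is positive for s > 0, so this is a local minimum.
P(2) = -2·ln(2) + 2 - 2 ≈ -1.3863.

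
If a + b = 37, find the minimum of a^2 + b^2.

1369/2

With a + b = 37, a^2 + b^2 = a^2 + (37 − a)^2.
The derivative 2a − 2(37 − a) = 4a − 74 vanishes at a = 37/2; second derivative 4 > 0, a minimum.
The minimum is 2·(37/2)^2 = 1369/2.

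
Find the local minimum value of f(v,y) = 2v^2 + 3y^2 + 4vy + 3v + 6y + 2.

-11/8

∂f/∂v = 4v + 4y + 3 = 0 and ∂f/∂y = 4v + 6y + 6 = 0, so (v, y) = (3/4, -3/2).
The Hessian has f_{vv} = 4, f_{yy} = 6, f_{vy} = 4, giving D = 8 > 0 with f_{vv} > 0, so the point is a local minimum.
f(3/4, -3/2) = -11/8.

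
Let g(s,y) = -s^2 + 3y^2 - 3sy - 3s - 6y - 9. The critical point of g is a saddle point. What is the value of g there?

-48/7

∂g/∂s = -2s - 3y - 3 = 0 and ∂g/∂y = -3s + 6y - 6 = 0, so (s, y) = (-12/7, 1/7).
The Hessian has g_{ss} = -2, g_{yy} = 6, g_{sy} = -3, giving D = -21 < 0, so the point is a saddle point.
g(-12/7, 1/7) = -48/7.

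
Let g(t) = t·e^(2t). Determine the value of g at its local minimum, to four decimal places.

-0.1839

g'(t) = 1·e^(2t) + (t)·2·e^(2t) = (2t + 1)·e^(2t). Since e^(2t) > 0, the only critical point is t = -1/2.
g''(-1/2) has the same sign as 2 > 0, so this is a local minimum.
g(-1/2) = (-1/2)·e^(-1) ≈ -0.1839.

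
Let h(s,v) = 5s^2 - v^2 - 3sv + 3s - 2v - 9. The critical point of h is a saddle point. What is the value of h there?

∂h/∂s = 10s - 3v + 3 = 0 and ∂h/∂v = -3s - 2v - 2 = 0, so (s, v) = (-12/29, -11/29).
The Hessian has h_{ss} = 10, h_{vv} = -2, h_{sv} = -3, giving D = -29 < 0, so the point is a saddle point.
h(-12/29, -11/29) = -268/29.

-268/29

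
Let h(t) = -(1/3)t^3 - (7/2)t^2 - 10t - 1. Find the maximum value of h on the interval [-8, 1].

Differentiating, h'(t) = -t^2 - 7t - 10; which vanishes at t = -5 and t = -2.
Candidates: h(-8) = 77/3; h(-5) = 19/6; h(-2) = 23/3; h(1) = -89/6.
The maximum over the interval is 77/3, attained at t = -8.

77/3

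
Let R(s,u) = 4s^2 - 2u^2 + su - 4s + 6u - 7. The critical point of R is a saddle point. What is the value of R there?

∂R/∂s = 8s + u - 4 = 0 and ∂R/∂u = s - 4u + 6 = 0, so (s, u) = (10/33, 52/33).
The Hessian has R_{ss} = 8, R_{uu} = -4, R_{su} = 1, giving D = -33 < 0, so the point is a saddle point.
R(10/33, 52/33) = -95/33.

-95/33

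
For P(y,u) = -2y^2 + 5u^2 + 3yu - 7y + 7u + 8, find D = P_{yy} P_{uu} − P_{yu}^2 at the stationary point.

∂P/∂y = -4y + 3u - 7 = 0 and ∂P/∂u = 3y + 10u + 7 = 0, so (y, u) = (-13/7, -1/7).
The Hessian has P_{yy} = -4, P_{uu} = 10, P_{yu} = 3, giving D = -49 < 0, so the point is a saddle point.
D = (-4)·(10) − (3)^2 = -49.

-49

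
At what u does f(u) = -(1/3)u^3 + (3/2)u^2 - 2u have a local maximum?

2

f'(u) = -u^2 + 3u - 2. Setting f'(u) = 0 gives u ∈ {1, 2}.
Since f''(u) = -2u + 3, we get f''(1) = 1 > 0 ⇒ local minimum; f''(2) = -1 < 0 ⇒ local maximum.
So the local maximum value is f(2) = -2/3.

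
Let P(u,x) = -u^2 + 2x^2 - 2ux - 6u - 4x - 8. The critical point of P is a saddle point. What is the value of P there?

2/3

∂P/∂u = -2u - 2x - 6 = 0 and ∂P/∂x = -2u + 4x - 4 = 0, so (u, x) = (-8/3, -1/3).
The Hessian has P_{uu} = -2, P_{xx} = 4, P_{ux} = -2, giving D = -12 < 0, so the point is a saddle point.
P(-8/3, -1/3) = 2/3.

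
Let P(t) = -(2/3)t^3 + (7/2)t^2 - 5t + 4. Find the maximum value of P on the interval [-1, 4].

Differentiating, P'(t) = -2t^2 + 7t - 5; which vanishes at t = 1 and t = 5/2.
Candidates: P(-1) = 79/6, P(1) = 11/6, P(5/2) = 71/24, P(4) = -8/3.
Hence the absolute maximum is 79/6 at t = -1.

79/6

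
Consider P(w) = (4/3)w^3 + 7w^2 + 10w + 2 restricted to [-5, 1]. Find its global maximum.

The derivative is 4w^2 + 14w + 10, which vanishes at w = -5/2 and w = -1.
Evaluating at the critical points and endpoints: P(-5) = -119/3,  P(-5/2) = -1/12,  P(-1) = -7/3,  P(1) = 61/3.
Hence the absolute maximum is 61/3 at w = 1.

61/3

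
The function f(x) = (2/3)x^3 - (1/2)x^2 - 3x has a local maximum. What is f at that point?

11/6

f'(x) = 2x^2 - x - 3 = 0 at x = -1, 3/2.
Second-derivative test with f''(x) = 4x - 1: f''(-1) = -5 < 0 ⇒ local maximum; f''(3/2) = 5 > 0 ⇒ local minimum.
The local maximum is f(-1) = 11/6.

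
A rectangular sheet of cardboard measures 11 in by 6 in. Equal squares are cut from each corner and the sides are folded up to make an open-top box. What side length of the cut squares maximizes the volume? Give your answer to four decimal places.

With cut size x, the volume is V(x) = x(11 − 2x)(6 − 2x) for 0 < x < 3.
V'(x) = 12x^2 − 68x + 66. Setting V'(x) = 0 gives x ≈ 1.2434 (the root in (0, 3)).
V''(x) = 24x − 68 is negative there, so this is the maximum; V ≈ 37.1883.

1.2434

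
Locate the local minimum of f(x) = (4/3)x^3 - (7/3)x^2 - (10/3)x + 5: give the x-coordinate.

5/3

f'(x) = 4x^2 - (14/3)x - 10/3 = 0 at x = -1/2, 5/3.
Since f''(x) = 8x - 14/3, we get f''(-1/2) = -26/3 < 0 ⇒ local maximum; f''(5/3) = 26/3 > 0 ⇒ local minimum.
So the local minimum value is f(5/3) = -70/81.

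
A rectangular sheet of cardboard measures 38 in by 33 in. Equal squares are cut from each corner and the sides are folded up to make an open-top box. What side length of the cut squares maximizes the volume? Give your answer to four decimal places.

5.8728

With cut size x, the volume is V(x) = x(38 − 2x)(33 − 2x) for 0 < x < 16.5.
V'(x) = 12x^2 − 284x + 1254. Setting V'(x) = 0 gives x ≈ 5.8728 (the root in (0, 16.5)).
V''(x) = 24x − 284 is negative there, so this is the maximum; V ≈ 3277.1488.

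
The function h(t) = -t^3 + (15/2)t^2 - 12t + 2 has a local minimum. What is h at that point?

-7/2

Critical points: h'(t) = -3t^2 + 15t - 12 vanishes at t = 1, 4.
Second-derivative test with h''(t) = -6t + 15: h''(1) = 9 > 0 ⇒ local minimum; h''(4) = -9 < 0 ⇒ local maximum.
So the local minimum value is h(1) = -7/2.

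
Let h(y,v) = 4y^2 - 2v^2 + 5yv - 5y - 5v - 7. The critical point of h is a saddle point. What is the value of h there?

∂h/∂y = 8y + 5v - 5 = 0 and ∂h/∂v = 5y - 4v - 5 = 0, so (y, v) = (15/19, -5/19).
The Hessian has h_{yy} = 8, h_{vv} = -4, h_{yv} = 5, giving D = -57 < 0, so the point is a saddle point.
h(15/19, -5/19) = -158/19.

-158/19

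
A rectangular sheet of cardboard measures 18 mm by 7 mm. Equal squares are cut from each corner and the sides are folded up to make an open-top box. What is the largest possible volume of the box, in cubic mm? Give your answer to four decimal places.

With cut size x, the volume is V(x) = x(18 − 2x)(7 − 2x) for 0 < x < 3.5.
V'(x) = 12x^2 − 100x + 126. Setting V'(x) = 0 gives x ≈ 1.5473 (the root in (0, 3.5)).
V''(x) = 24x − 100 is negative there, so this is the maximum; V ≈ 90.0707.

90.0707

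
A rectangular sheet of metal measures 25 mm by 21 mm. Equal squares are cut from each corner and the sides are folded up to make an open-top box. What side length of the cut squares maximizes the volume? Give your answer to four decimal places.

With cut size x, the volume is V(x) = x(25 − 2x)(21 − 2x) for 0 < x < 10.5.
V'(x) = 12x^2 − 184x + 525. Setting V'(x) = 0 gives x ≈ 3.7901 (the root in (0, 10.5)).
V''(x) = 24x − 184 is negative there, so this is the maximum; V ≈ 886.0126.

3.7901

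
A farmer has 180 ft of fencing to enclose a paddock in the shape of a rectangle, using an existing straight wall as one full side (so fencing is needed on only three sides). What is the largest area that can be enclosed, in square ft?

4050

Let the sides perpendicular to the wall have length x and the parallel side y, so 2x + y = 180 and the area is A = xy = x(180 − 2x).
A'(x) = 180 − 4x = 0 gives x = 45, and A''(x) = −4 < 0 confirms a maximum.
Then y = 180 − 2·45 = 90 and A = 4050.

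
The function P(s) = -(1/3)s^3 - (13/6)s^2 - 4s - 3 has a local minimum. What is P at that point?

-3/2

P'(s) = -s^2 - (13/3)s - 4 = 0 at s = -3, -4/3.
Since P''(s) = -2s - 13/3, we get P''(-3) = 5/3 > 0 ⇒ local minimum; P''(-4/3) = -5/3 < 0 ⇒ local maximum.
So the local minimum value is P(-3) = -3/2.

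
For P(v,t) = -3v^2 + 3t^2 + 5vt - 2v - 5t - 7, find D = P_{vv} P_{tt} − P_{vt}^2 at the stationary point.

-61

∂P/∂v = -6v + 5t - 2 = 0 and ∂P/∂t = 5v + 6t - 5 = 0, so (v, t) = (13/61, 40/61).
The Hessian has P_{vv} = -6, P_{tt} = 6, P_{vt} = 5, giving D = -61 < 0, so the point is a saddle point.
D = (-6)·(6) − (5)^2 = -61.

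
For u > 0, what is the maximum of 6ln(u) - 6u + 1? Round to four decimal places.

g'(u) = 6/u − 6 = 0 gives u = 1.
g''(u) = -6/u², which is negative for u > 0, so this is a local maximum.
g(1) = 6·ln(1) - 6 + 1 ≈ -5.0000.

-5.0000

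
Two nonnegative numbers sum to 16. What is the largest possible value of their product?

With x + y = 16, the product is P(x) = x(16 − x).
P'(x) = 16 − 2x = 0 gives x = 8; P'' = −2 < 0, so this is the maximum.
P = 8·8 = 64.

64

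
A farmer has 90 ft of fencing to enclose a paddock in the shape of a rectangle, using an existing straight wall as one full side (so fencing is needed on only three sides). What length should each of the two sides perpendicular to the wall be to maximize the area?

Let the sides perpendicular to the wall have length x and the parallel side y, so 2x + y = 90 and the area is A = xy = x(90 − 2x).
A'(x) = 90 − 4x = 0 gives x = 45/2, and A''(x) = −4 < 0 confirms a maximum.
Then y = 90 − 2·45/2 = 45 and A = 2025/2.

45/2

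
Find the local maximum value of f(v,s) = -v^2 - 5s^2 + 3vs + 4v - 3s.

53/11

∂f/∂v = -2v + 3s + 4 = 0 and ∂f/∂s = 3v - 10s - 3 = 0, so (v, s) = (31/11, 6/11).
The Hessian has f_{vv} = -2, f_{ss} = -10, f_{vs} = 3, giving D = 11 > 0 with f_{vv} < 0, so the point is a local maximum.
f(31/11, 6/11) = 53/11.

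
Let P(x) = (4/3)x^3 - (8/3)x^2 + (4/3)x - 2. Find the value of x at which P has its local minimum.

P'(x) = 4x^2 - (16/3)x + 4/3 = 0 at x = 1/3, 1.
P''(x) = 8x - 16/3. P''(1/3) = -8/3 < 0 ⇒ local maximum; P''(1) = 8/3 > 0 ⇒ local minimum.
Thus P has its local minimum at x = 1, with value -2.

1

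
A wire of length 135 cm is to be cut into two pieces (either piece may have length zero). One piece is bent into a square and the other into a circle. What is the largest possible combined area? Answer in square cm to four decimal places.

Let x be the length used for the square. Square side x/4; circle radius (135−x)/(2π).
A(x) = (x/4)² + π·((135−x)/(2π))² = x²/16 + (135−x)²/(4π) for 0 ≤ x ≤ 135. A'(x) = x/8 − (135−x)/(2π) = 0 gives x = 4·135/(π+4) ≈ 75.6134.
A'' > 0, so the interior critical point is a minimum; the maximum is at an endpoint. A(0) = 1450.2994 and A(135) = 1139.0625, so the largest area is 1450.2994.

1450.2994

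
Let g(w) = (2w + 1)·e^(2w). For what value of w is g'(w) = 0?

By the product rule, g'(w) = (4w + 4)·e^(2w). Since e^(2w) > 0, the only critical point is w = -1.
g''(-1) has the same sign as 4 > 0, so this is a local minimum.
g(-1) = (-1)·e^(-2) ≈ -0.1353.

-1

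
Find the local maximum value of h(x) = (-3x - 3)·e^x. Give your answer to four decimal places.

Differentiating with the product rule gives h'(x) = (-3x - 6)·e^x. Since e^x > 0, the only critical point is x = -2.
h''(-2) has the same sign as -3 < 0, so this is a local maximum.
h(-2) = (3)·e^(-2) ≈ 0.4060.

0.4060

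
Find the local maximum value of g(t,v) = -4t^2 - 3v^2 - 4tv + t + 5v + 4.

211/32

∂g/∂t = -8t - 4v + 1 = 0 and ∂g/∂v = -4t - 6v + 5 = 0, so (t, v) = (-7/16, 9/8).
The Hessian has g_{tt} = -8, g_{vv} = -6, g_{tv} = -4, giving D = 32 > 0 with g_{tt} < 0, so the point is a local maximum.
g(-7/16, 9/8) = 211/32.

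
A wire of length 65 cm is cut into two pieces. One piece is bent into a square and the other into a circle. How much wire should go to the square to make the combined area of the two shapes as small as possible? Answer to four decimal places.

36.4064

Let x be the length used for the square. Square side x/4; circle radius (65−x)/(2π).
A(x) = (x/4)² + π·((65−x)/(2π))² = x²/16 + (65−x)²/(4π) for 0 ≤ x ≤ 65. A'(x) = x/8 − (65−x)/(2π) = 0 gives x = 4·65/(π+4) ≈ 36.4064.
A'' = 1/8 + 1/(2π) > 0, so this gives the minimum combined area; x ≈ 36.4064 cm to the square.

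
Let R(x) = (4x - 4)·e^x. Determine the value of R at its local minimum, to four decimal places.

-4.0000

R'(x) = 4·e^x + (4x - 4)·1·e^x = (4x)·e^x. Since e^x > 0, the only critical point is x = 0.
R''(0) has the same sign as 4 > 0, so this is a local minimum.
R(0) = (-4)·e^(0) ≈ -4.0000.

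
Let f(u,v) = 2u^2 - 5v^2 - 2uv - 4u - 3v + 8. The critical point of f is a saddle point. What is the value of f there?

∂f/∂u = 4u - 2v - 4 = 0 and ∂f/∂v = -2u - 10v - 3 = 0, so (u, v) = (17/22, -5/11).
The Hessian has f_{uu} = 4, f_{vv} = -10, f_{uv} = -2, giving D = -44 < 0, so the point is a saddle point.
f(17/22, -5/11) = 157/22.

157/22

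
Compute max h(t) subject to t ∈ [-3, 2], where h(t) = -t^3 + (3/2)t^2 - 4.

The derivative is -3t^2 + 3t, which vanishes at t = 0 and t = 1.
Candidates: h(-3) = 73/2; h(0) = -4; h(1) = -7/2; h(2) = -6.
Hence the absolute maximum is 73/2 at t = -3.

73/2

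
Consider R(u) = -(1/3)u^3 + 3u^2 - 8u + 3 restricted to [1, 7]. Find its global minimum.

The derivative is -u^2 + 6u - 8, which vanishes at u = 2 and u = 4.
Compare values at every candidate in [1, 7]: R(1) = -7/3,  R(2) = -11/3,  R(4) = -7/3,  R(7) = -61/3.
The minimum over the interval is -61/3, attained at u = 7.

-61/3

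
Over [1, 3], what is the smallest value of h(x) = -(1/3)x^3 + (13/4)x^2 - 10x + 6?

-187/48

The derivative is -x^2 + (13/2)x - 10, whose only zero in [1, 3] is x = 5/2.
Candidates: h(1) = -13/12; h(5/2) = -187/48; h(3) = -15/4.
So the minimum is h(5/2) = -187/48.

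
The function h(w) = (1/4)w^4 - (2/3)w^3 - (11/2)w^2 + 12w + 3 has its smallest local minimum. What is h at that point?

h'(w) = w^3 - 2w^2 - 11w + 12. Setting h'(w) = 0 gives w ∈ {-3, 1, 4}.
h''(w) = 3w^2 - 4w - 11. h''(-3) = 28 > 0 ⇒ local minimum; h''(1) = -12 < 0 ⇒ local maximum; h''(4) = 21 > 0 ⇒ local minimum.
The smallest local minimum is h(-3) = -177/4.

-177/4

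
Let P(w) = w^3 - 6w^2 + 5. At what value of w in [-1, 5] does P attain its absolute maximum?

0

P'(w) = 3w^2 - 12w, which vanishes at w = 0 and w = 4.
Compare values at every candidate in [-1, 5]: P(-1) = -2,  P(0) = 5,  P(4) = -27,  P(5) = -20.
So the maximum is P(0) = 5.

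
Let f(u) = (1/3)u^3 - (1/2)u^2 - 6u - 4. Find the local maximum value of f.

f'(u) = u^2 - u - 6. Setting f'(u) = 0 gives u ∈ {-2, 3}.
f''(u) = 2u - 1. f''(-2) = -5 < 0 ⇒ local maximum; f''(3) = 5 > 0 ⇒ local minimum.
The local maximum is f(-2) = 10/3.

10/3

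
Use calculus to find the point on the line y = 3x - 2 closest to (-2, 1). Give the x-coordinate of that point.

7/10

Minimize D(x)^2 = (x + 2)^2 + (3x - 3)^2.
d/dx[D^2] = 2(x + 2) + 2·3·(3x - 3) = 0 ⇒ x = 7/10.
Then y = 1/10 and the distance is √(81/10) ≈ 2.8460.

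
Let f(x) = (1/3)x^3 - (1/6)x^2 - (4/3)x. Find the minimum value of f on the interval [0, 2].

The derivative is x^2 - (1/3)x - 4/3, whose only zero in [0, 2] is x = 4/3.
Candidates: f(0) = 0,  f(4/3) = -104/81,  f(2) = -2/3.
The minimum over the interval is -104/81, attained at x = 4/3.

-104/81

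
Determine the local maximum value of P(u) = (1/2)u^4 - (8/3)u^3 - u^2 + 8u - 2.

17/6

P'(u) = 2u^3 - 8u^2 - 2u + 8 = 0 at u = -1, 1, 4.
Second-derivative test with P''(u) = 6u^2 - 16u - 2: P''(-1) = 20 > 0 ⇒ local minimum; P''(1) = -12 < 0 ⇒ local maximum; P''(4) = 30 > 0 ⇒ local minimum.
Thus P has its local maximum at u = 1, with value 17/6.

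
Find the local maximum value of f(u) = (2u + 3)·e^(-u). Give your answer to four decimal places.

By the product rule, f'(u) = (-2u - 1)·e^(-u). Since e^(-u) > 0, the only critical point is u = -1/2.
f''(-1/2) has the same sign as -2 < 0, so this is a local maximum.
f(-1/2) = (2)·e^(1/2) ≈ 3.2974.

3.2974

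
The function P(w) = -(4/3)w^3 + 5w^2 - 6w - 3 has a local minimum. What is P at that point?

-16/3

Critical points: P'(w) = -4w^2 + 10w - 6 vanishes at w = 1, 3/2.
Second-derivative test with P''(w) = -8w + 10: P''(1) = 2 > 0 ⇒ local minimum; P''(3/2) = -2 < 0 ⇒ local maximum.
So the local minimum value is P(1) = -16/3.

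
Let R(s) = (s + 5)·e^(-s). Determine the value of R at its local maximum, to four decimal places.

54.5982

Differentiating with the product rule gives R'(s) = (-s - 4)·e^(-s). Since e^(-s) > 0, the only critical point is s = -4.
R''(-4) has the same sign as -1 < 0, so this is a local maximum.
R(-4) = (1)·e^(4) ≈ 54.5982.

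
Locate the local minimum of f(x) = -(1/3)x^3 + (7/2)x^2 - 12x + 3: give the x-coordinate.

3

f'(x) = -x^2 + 7x - 12 = 0 at x = 3, 4.
Second-derivative test with f''(x) = -2x + 7: f''(3) = 1 > 0 ⇒ local minimum; f''(4) = -1 < 0 ⇒ local maximum.
Thus f has its local minimum at x = 3, with value -21/2.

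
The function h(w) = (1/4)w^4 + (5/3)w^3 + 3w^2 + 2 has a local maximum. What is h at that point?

14/3

h'(w) = w^3 + 5w^2 + 6w = 0 at w = -3, -2, 0.
Second-derivative test with h''(w) = 3w^2 + 10w + 6: h''(-3) = 3 > 0 ⇒ local minimum; h''(-2) = -2 < 0 ⇒ local maximum; h''(0) = 6 > 0 ⇒ local minimum.
The local maximum is h(-2) = 14/3.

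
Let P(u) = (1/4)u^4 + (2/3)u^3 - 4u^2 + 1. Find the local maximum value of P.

1

P'(u) = u^3 + 2u^2 - 8u. Setting P'(u) = 0 gives u ∈ {-4, 0, 2}.
Second-derivative test with P''(u) = 3u^2 + 4u - 8: P''(-4) = 24 > 0 ⇒ local minimum; P''(0) = -8 < 0 ⇒ local maximum; P''(2) = 12 > 0 ⇒ local minimum.
The local maximum is P(0) = 1.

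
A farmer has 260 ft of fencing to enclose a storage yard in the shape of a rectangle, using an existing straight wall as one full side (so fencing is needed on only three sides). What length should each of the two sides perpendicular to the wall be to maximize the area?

65

Let the sides perpendicular to the wall have length x and the parallel side y, so 2x + y = 260 and the area is A = xy = x(260 − 2x).
A'(x) = 260 − 4x = 0 gives x = 65, and A''(x) = −4 < 0 confirms a maximum.
Then y = 260 − 2·65 = 130 and A = 8450.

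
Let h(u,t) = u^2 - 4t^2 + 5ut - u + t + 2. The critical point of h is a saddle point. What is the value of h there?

84/41

∂h/∂u = 2u + 5t - 1 = 0 and ∂h/∂t = 5u - 8t + 1 = 0, so (u, t) = (3/41, 7/41).
The Hessian has h_{uu} = 2, h_{tt} = -8, h_{ut} = 5, giving D = -41 < 0, so the point is a saddle point.
h(3/41, 7/41) = 84/41.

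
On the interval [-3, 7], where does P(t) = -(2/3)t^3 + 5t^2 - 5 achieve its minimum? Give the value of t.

P'(t) = -2t^2 + 10t, which vanishes at t = 0 and t = 5.
Candidates: P(-3) = 58, P(0) = -5, P(5) = 110/3, P(7) = 34/3.
Hence the absolute minimum is -5 at t = 0.

0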